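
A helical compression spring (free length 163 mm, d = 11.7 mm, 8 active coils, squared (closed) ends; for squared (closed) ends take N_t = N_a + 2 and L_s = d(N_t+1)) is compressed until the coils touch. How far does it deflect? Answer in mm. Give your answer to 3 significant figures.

34.3 mm

N_t = 10; L_s = 11.7·11 = 128.7 mm
δ_solid = L₀ − L_s = 163 − 128.7 = 34.3 mm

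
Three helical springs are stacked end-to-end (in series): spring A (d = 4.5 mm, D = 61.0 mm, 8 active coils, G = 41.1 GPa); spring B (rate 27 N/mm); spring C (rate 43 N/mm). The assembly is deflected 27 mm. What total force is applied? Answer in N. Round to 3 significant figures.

k_A = Gd⁴/(8D³N_a) = (41.1×10³)(4.5⁴)/(8·61.0³·8) = 1.1602 N/mm
Series: 1/k_eq = 1/1.1602 + 1/27 + 1/43 = 0.92223; k_eq = 1.0843 N/mm
F = k_eq·δ = 1.0843·27 = 29.277 N

29.3 N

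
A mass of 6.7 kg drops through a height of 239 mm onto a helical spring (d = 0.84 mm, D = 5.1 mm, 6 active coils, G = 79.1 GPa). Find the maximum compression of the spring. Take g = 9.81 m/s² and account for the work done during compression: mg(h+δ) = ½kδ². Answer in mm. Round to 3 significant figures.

k = Gd⁴/(8D³N_a) = (79.1×10³)(0.84⁴)/(8·5.1³·6) = 6.185 N/mm
W = mg = 6.7 × 9.81 = 65.727 N
½kδ² − Wδ − Wh = 0 → δ = (W + √(W² + 2kWh))/k
δ = (65.727 + √(4320 + 194318))/6.185 = (65.727 + 445.69)/6.185 = 82.686 mm

82.7 mm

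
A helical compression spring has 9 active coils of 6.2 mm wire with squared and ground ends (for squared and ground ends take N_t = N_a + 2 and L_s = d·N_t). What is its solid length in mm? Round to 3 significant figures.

squared and ground ends: N_t = N_a + 2 = 9 + 2 = 11
L_s = d·N_t = 6.2 × 11 = 68.2 mm

68.2 mm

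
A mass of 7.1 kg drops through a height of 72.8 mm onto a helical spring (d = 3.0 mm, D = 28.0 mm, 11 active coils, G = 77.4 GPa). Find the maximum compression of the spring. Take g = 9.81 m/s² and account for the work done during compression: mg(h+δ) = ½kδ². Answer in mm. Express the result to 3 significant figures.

81.3 mm

k = Gd⁴/(8D³N_a) = (77.4×10³)(3.0⁴)/(8·28.0³·11) = 3.2454 N/mm
W = mg = 7.1 × 9.81 = 69.651 N
½kδ² − Wδ − Wh = 0 → δ = (W + √(W² + 2kWh))/k
δ = (69.651 + √(4851.3 + 32912.3))/3.2454 = (69.651 + 194.33)/3.2454 = 81.339 mm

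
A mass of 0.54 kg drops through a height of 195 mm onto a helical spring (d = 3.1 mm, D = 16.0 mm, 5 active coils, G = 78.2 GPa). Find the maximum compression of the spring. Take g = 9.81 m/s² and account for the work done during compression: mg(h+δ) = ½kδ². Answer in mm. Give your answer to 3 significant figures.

k = Gd⁴/(8D³N_a) = (78.2×10³)(3.1⁴)/(8·16.0³·5) = 44.079 N/mm
W = mg = 0.54 × 9.81 = 5.2974 N
½kδ² − Wδ − Wh = 0 → δ = (W + √(W² + 2kWh))/k
δ = (5.2974 + √(28.062 + 91067))/44.079 = (5.2974 + 301.82)/44.079 = 6.9674 mm

6.97 mm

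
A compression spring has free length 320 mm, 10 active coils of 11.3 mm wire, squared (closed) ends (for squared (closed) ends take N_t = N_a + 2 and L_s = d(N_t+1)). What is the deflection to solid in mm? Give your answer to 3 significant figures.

N_t = 12; L_s = 11.3·13 = 146.9 mm
δ_solid = L₀ − L_s = 320 − 146.9 = 173.1 mm

173 mm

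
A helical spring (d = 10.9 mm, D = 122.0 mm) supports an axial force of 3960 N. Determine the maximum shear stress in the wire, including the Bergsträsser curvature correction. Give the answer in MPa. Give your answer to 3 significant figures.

Spring index C = D/d = 122.0/10.9 = 11.1927
K_B = (4C+2)/(4C−3) = 46.771/41.771 = 1.1197
τ₀ = 8FD/(πd³) = 8·3960·122.0/(π·10.9³) = 3.86496e+06/4068.5 = 949.98 MPa
τ_max = K·τ₀ = 1.1197 × 949.98 = 1063.7 MPa

1060 MPa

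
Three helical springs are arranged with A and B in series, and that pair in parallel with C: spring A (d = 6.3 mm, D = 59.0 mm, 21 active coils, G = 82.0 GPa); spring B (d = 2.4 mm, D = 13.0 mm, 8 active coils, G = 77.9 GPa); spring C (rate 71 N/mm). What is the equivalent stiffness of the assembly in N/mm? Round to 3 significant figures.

k_A = Gd⁴/(8D³N_a) = (82.0×10³)(6.3⁴)/(8·59.0³·21) = 3.7438 N/mm
k_B = Gd⁴/(8D³N_a) = (77.9×10³)(2.4⁴)/(8·13.0³·8) = 18.381 N/mm
Springs A,B series: k_AB = 1/(1/3.7438+1/18.381) = 3.1103 N/mm; parallel with C: k_eq = 3.1103+71 = 74.11 N/mm

74.1 N/mm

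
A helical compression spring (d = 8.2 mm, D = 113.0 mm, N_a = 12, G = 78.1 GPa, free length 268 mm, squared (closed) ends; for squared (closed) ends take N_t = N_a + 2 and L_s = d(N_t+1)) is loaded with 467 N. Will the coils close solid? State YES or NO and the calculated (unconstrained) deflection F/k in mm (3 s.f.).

k = Gd⁴/(8D³N_a) = (78.1×10³)(8.2⁴)/(8·113.0³·12) = 2.5492 N/mm
N_t = 14; L_s = 8.2·15 = 123 mm; δ_solid = L₀ − L_s = 268 − 123 = 145 mm
δ = F/k = 467/2.5492 = 183.2 mm
δ ≥ δ_solid → spring goes solid

YES, δ = 183 mm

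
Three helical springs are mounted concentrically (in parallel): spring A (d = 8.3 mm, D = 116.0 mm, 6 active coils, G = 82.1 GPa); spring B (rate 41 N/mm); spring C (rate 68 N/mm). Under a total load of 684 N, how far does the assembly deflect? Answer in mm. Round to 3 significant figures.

5.99 mm

k_A = Gd⁴/(8D³N_a) = (82.1×10³)(8.3⁴)/(8·116.0³·6) = 5.2004 N/mm
Parallel: k_eq = 5.2004 + 41 + 68 = 114.2 N/mm
δ = F/k_eq = 684/114.2 = 5.9895 mm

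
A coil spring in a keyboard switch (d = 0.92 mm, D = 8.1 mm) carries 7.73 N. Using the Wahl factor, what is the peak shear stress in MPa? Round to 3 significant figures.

239 MPa

Spring index C = D/d = 8.1/0.92 = 8.8043
K_W = (4C−1)/(4C−4) + 0.615/C = 34.217/31.217 + 0.0699 = 1.1660
τ₀ = 8FD/(πd³) = 8·7.73·8.1/(π·0.92³) = 500.904/2.4463 = 204.76 MPa
τ_max = K·τ₀ = 1.1660 × 204.76 = 238.74 MPa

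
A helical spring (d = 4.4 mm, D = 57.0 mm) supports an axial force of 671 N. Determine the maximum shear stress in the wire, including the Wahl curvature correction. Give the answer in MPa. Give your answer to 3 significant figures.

1270 MPa

Spring index C = D/d = 57.0/4.4 = 12.9545
K_W = (4C−1)/(4C−4) + 0.615/C = 50.818/47.818 + 0.0475 = 1.1102
τ₀ = 8FD/(πd³) = 8·671·57.0/(π·4.4³) = 305976/267.61 = 1143.4 MPa
τ_max = K·τ₀ = 1.1102 × 1143.4 = 1269.4 MPa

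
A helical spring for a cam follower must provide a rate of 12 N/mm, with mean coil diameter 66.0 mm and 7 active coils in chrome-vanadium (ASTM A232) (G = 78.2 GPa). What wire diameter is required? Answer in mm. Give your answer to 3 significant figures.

d = (8D³N_a·k / G)^(1/4) = (8·66.0³·7·12 / (78.2×10³))^0.25
  = (2470.6)^0.25 = 7.0502 mm

7.05 mm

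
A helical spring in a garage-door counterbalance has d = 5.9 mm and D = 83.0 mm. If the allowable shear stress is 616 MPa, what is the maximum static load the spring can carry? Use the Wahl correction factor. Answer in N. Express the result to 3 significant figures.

C = D/d = 83.0/5.9 = 14.0678
K_W = (4C−1)/(4C−4) + 0.615/C = 55.271/52.271 + 0.0437 = 1.1011
τ_max = K·8FD/(πd³) → F_max = τ_allow·πd³/(8DK)
F_max = 616·π·5.9³/(8·83.0·1.1011) = 3.9745e+05/731.14 = 543.61 N

544 N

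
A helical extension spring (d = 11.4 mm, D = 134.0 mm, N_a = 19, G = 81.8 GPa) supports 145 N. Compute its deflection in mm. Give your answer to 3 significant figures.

38.4 mm

k = Gd⁴/(8D³N_a) = (81.8×10³)(11.4⁴)/(8·134.0³·19) = 3.7776 N/mm
δ = F/k = 145 / 3.7776 = 38.384 mm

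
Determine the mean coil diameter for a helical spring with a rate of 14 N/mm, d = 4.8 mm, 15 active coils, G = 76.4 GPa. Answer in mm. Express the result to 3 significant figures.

28.9 mm

D = (Gd⁴/(8N_a·k))^(1/3) = (76.4×10³·4.8⁴/(8·15·14))^(1/3)
  = (24140.7)^(1/3) = 28.9012 mm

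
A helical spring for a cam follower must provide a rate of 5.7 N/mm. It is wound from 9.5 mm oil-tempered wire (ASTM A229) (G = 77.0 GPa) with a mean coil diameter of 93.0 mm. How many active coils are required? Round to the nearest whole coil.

17

N_a = Gd⁴/(8D³k) = (77.0×10³ × 9.5⁴)/(8 × 93.0³ × 5.7)
    = 6.2717e+08 / 3.66787e+07 = 17.1 → 17 coils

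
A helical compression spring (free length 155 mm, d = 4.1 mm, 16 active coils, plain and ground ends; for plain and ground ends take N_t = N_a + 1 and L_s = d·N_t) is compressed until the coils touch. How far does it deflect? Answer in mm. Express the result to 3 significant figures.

N_t = 17; L_s = 4.1·17 = 69.7 mm
δ_solid = L₀ − L_s = 155 − 69.7 = 85.3 mm

85.3 mm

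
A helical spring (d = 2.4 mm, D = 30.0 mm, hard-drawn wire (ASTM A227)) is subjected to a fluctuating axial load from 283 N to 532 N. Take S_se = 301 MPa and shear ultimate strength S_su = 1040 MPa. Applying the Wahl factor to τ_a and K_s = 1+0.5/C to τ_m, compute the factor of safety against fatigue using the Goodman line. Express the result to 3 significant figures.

0.208

C = D/d = 30.0/2.4 = 12.5000; K_W = (4C−1)/(4C−4)+0.615/C = 1.1144; K_s = 1+0.5/C = 1.0400
F_a = (F_max−F_min)/2 = 124.5 N; F_m = (F_max+F_min)/2 = 407.5 N
τ_a = K_W·8F_aD/(πd³) = 1.1144 × 688.01 = 766.73 MPa
τ_m = K_s·8F_mD/(πd³) = 1.0400 × 2251.9 = 2342 MPa
Goodman: 1/n_f = τ_a/S_se + τ_m/S_su = 766.73/301 + 2342/1040 = 2.54729 + 2.25193 = 4.7992
n_f = 1/4.7992 = 0.2084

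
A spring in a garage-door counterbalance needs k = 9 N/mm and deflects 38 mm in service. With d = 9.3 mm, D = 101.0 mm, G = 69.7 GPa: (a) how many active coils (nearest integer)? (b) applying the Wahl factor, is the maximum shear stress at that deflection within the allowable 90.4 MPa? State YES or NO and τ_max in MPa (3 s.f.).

(a) 7 coils; (b) NO, τ_max = 124 MPa

N_a = Gd⁴/(8D³k) = (69.7×10³)(9.3⁴)/(8·101.0³·9) = 7.029 → N_a = 7
Actual rate k = Gd⁴/(8D³·7) = 9.0368 N/mm
Working load F = kδ = 9.0368·38 = 343.4 N
C = 101.0/9.3 = 10.8602; K_W = (4C−1)/(4C−4)+0.615/C = 1.1327
τ_max = K_W·8FD/(πd³) = 1.1327·109.8 = 124.37 MPa
τ_max > 90.4 MPa → exceeds allowable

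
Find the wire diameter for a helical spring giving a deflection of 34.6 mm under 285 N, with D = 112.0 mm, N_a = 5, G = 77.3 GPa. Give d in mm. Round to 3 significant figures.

Required rate k = F/δ = 285/34.6 = 8.237 N/mm
d = (8D³N_a·k / G)^(1/4) = (8·112.0³·5·8.237 / (77.3×10³))^0.25
  = (5988.3)^0.25 = 8.7968 mm

8.80 mm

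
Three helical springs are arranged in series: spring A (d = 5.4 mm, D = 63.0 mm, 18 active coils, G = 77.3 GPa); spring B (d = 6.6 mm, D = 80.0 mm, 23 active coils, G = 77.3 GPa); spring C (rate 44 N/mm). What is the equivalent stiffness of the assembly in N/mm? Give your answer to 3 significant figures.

0.825 N/mm

k_A = Gd⁴/(8D³N_a) = (77.3×10³)(5.4⁴)/(8·63.0³·18) = 1.8255 N/mm
k_B = Gd⁴/(8D³N_a) = (77.3×10³)(6.6⁴)/(8·80.0³·23) = 1.5569 N/mm
Series: 1/k_eq = 1/1.8255 + 1/1.5569 + 1/44 = 1.2128; k_eq = 0.82452 N/mm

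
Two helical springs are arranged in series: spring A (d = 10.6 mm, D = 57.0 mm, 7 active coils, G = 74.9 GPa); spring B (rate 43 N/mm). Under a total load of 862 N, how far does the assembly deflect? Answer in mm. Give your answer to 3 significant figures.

29.5 mm

k_A = Gd⁴/(8D³N_a) = (74.9×10³)(10.6⁴)/(8·57.0³·7) = 91.179 N/mm
Series: 1/k_eq = 1/91.179 + 1/43 = 0.034223; k_eq = 29.22 N/mm
δ = F/k_eq = 862/29.22 = 29.5 mm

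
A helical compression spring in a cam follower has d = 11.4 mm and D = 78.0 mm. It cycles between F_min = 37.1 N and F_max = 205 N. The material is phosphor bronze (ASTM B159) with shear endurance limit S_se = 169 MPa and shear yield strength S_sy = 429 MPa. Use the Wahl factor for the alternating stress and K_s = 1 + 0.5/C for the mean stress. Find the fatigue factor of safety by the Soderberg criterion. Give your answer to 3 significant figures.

C = D/d = 78.0/11.4 = 6.8421; K_W = (4C−1)/(4C−4)+0.615/C = 1.2183; K_s = 1+0.5/C = 1.0731
F_a = (F_max−F_min)/2 = 83.95 N; F_m = (F_max+F_min)/2 = 121.05 N
τ_a = K_W·8F_aD/(πd³) = 1.2183 × 11.255 = 13.711 MPa
τ_m = K_s·8F_mD/(πd³) = 1.0731 × 16.229 = 17.415 MPa
Soderberg: 1/n_f = τ_a/S_se + τ_m/S_sy = 13.711/169 + 17.415/429 = 0.08113 + 0.04059 = 0.12173
n_f = 1/0.12173 = 8.215

8.22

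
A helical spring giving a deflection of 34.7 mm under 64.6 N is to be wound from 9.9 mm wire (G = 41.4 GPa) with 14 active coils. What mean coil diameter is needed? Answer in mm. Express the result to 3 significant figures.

Required rate k = F/δ = 64.6/34.7 = 1.8617 N/mm
D = (Gd⁴/(8N_a·k))^(1/3) = (41.4×10³·9.9⁴/(8·14·1.8617))^(1/3)
  = (1.9073e+06)^(1/3) = 124.0148 mm

124 mm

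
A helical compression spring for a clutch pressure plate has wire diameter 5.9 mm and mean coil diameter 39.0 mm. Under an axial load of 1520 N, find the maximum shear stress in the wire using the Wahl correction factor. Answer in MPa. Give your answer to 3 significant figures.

Spring index C = D/d = 39.0/5.9 = 6.6102
K_W = (4C−1)/(4C−4) + 0.615/C = 25.441/22.441 + 0.0930 = 1.2267
τ₀ = 8FD/(πd³) = 8·1520·39.0/(π·5.9³) = 474240/645.22 = 735.01 MPa
τ_max = K·τ₀ = 1.2267 × 735.01 = 901.65 MPa

902 MPa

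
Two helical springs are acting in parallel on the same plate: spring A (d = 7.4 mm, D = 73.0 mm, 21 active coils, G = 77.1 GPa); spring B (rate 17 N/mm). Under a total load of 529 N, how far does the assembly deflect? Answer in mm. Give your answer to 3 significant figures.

25.8 mm

k_A = Gd⁴/(8D³N_a) = (77.1×10³)(7.4⁴)/(8·73.0³·21) = 3.5376 N/mm
Parallel: k_eq = 3.5376 + 17 = 20.538 N/mm
δ = F/k_eq = 529/20.538 = 25.758 mm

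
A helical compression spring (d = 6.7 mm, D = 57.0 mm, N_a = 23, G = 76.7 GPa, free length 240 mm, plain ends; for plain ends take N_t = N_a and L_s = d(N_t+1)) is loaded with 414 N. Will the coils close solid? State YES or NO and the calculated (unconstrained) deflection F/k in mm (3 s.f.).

YES, δ = 91.3 mm

k = Gd⁴/(8D³N_a) = (76.7×10³)(6.7⁴)/(8·57.0³·23) = 4.5358 N/mm
N_t = 23; L_s = 6.7·24 = 160.8 mm; δ_solid = L₀ − L_s = 240 − 160.8 = 79.2 mm
δ = F/k = 414/4.5358 = 91.274 mm
δ ≥ δ_solid → spring goes solid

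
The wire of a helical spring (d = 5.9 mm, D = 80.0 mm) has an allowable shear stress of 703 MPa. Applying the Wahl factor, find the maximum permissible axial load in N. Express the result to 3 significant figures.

641 N

C = D/d = 80.0/5.9 = 13.5593
K_W = (4C−1)/(4C−4) + 0.615/C = 53.237/50.237 + 0.0454 = 1.1051
τ_max = K·8FD/(πd³) → F_max = τ_allow·πd³/(8DK)
F_max = 703·π·5.9³/(8·80.0·1.1051) = 4.5359e+05/707.25 = 641.34 N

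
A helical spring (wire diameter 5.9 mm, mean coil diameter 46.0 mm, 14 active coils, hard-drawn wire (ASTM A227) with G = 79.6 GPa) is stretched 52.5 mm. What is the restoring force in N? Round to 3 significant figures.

k = Gd⁴/(8D³N_a) = (79.6×10³)(5.9⁴)/(8·46.0³·14) = 8.8477 N/mm
F = k·δ = 8.8477 × 52.5 = 464.5 N

465 N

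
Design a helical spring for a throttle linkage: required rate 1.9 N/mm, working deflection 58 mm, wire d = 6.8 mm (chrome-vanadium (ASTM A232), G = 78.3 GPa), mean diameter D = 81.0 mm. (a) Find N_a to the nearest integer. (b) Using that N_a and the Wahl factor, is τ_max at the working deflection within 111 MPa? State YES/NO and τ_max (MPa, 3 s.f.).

(a) 21 coils; (b) YES, τ_max = 79.9 MPa

N_a = Gd⁴/(8D³k) = (78.3×10³)(6.8⁴)/(8·81.0³·1.9) = 20.73 → N_a = 21
Actual rate k = Gd⁴/(8D³·21) = 1.8751 N/mm
Working load F = kδ = 1.8751·58 = 108.76 N
C = 81.0/6.8 = 11.9118; K_W = (4C−1)/(4C−4)+0.615/C = 1.1204
τ_max = K_W·8FD/(πd³) = 1.1204·71.344 = 79.932 MPa
τ_max ≤ 111 MPa → acceptable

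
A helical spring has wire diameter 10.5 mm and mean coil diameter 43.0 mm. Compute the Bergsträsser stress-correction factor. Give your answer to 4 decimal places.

C = D/d = 43.0/10.5 = 4.0952
K_B = (4C+2)/(4C−3) = 18.381/13.381 = 1.3737

1.3737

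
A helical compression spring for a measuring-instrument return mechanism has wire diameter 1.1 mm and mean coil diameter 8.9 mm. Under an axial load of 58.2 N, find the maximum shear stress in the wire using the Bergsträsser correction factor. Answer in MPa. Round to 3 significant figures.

Spring index C = D/d = 8.9/1.1 = 8.0909
K_B = (4C+2)/(4C−3) = 34.364/29.364 = 1.1703
τ₀ = 8FD/(πd³) = 8·58.2·8.9/(π·1.1³) = 4143.84/4.1815 = 991 MPa
τ_max = K·τ₀ = 1.1703 × 991 = 1159.7 MPa

1160 MPa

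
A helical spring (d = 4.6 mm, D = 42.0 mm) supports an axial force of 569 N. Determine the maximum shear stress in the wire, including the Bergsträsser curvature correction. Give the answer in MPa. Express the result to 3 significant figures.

718 MPa

Spring index C = D/d = 42.0/4.6 = 9.1304
K_B = (4C+2)/(4C−3) = 38.522/33.522 = 1.1492
τ₀ = 8FD/(πd³) = 8·569·42.0/(π·4.6³) = 191184/305.79 = 625.21 MPa
τ_max = K·τ₀ = 1.1492 × 625.21 = 718.47 MPa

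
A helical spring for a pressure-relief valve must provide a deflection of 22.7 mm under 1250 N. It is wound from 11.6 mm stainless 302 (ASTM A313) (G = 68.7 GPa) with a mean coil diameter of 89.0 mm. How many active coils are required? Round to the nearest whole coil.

Required rate k = F/δ = 1250/22.7 = 55.066 N/mm
N_a = Gd⁴/(8D³k) = (68.7×10³ × 11.6⁴)/(8 × 89.0³ × 55.066)
    = 1.24391e+09 / 3.10559e+08 = 4.005 → 4 coils

4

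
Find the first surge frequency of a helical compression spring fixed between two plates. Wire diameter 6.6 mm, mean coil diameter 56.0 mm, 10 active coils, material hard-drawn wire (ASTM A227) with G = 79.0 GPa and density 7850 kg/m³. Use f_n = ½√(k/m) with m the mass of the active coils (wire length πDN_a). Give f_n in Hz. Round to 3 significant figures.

75.1 Hz

k = Gd⁴/(8D³N_a) = (79.0×10³)(6.6⁴)/(8·56.0³·10) = 10.67 N/mm = 10670 N/m
Wire length L = πDN_a = π·56.0·10 = 1759.3 mm
m = ρ·(πd²/4)·L = 7850 × 34.212×10⁻⁶ m² × 1.7593 m = 0.47248 kg
f_n = ½√(k/m) = 0.5·√(10670/0.47248) = 0.5·√(22582) = 75.137 Hz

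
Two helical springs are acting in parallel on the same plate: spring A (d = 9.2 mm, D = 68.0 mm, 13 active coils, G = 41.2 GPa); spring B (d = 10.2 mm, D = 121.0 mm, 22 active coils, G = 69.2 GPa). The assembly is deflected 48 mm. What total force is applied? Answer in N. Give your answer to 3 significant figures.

549 N

k_A = Gd⁴/(8D³N_a) = (41.2×10³)(9.2⁴)/(8·68.0³·13) = 9.0259 N/mm
k_B = Gd⁴/(8D³N_a) = (69.2×10³)(10.2⁴)/(8·121.0³·22) = 2.4024 N/mm
Parallel: k_eq = 9.0259 + 2.4024 = 11.428 N/mm
F = k_eq·δ = 11.428·48 = 548.55 N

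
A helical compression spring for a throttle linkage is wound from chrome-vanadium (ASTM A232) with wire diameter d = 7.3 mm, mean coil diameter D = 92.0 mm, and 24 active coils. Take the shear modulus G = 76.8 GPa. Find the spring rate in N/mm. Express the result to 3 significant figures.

k = Gd⁴/(8D³N_a) = (76.8×10³ × 7.3⁴) / (8 × 92.0³ × 24)
  = 2.18098e+08 / 1.49508e+08 = 1.4588 N/mm

1.46 N/mm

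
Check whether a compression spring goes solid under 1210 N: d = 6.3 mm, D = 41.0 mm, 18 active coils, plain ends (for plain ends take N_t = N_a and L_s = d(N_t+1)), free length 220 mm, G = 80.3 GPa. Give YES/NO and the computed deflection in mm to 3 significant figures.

NO, δ = 94.9 mm

k = Gd⁴/(8D³N_a) = (80.3×10³)(6.3⁴)/(8·41.0³·18) = 12.746 N/mm
N_t = 18; L_s = 6.3·19 = 119.7 mm; δ_solid = L₀ − L_s = 220 − 119.7 = 100.3 mm
δ = F/k = 1210/12.746 = 94.934 mm
δ < δ_solid → spring does not go solid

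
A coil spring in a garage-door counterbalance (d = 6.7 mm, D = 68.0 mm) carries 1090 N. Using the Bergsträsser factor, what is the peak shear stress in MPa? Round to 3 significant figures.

Spring index C = D/d = 68.0/6.7 = 10.1493
K_B = (4C+2)/(4C−3) = 42.597/37.597 = 1.1330
τ₀ = 8FD/(πd³) = 8·1090·68.0/(π·6.7³) = 592960/944.87 = 627.55 MPa
τ_max = K·τ₀ = 1.1330 × 627.55 = 711.01 MPa

711 MPa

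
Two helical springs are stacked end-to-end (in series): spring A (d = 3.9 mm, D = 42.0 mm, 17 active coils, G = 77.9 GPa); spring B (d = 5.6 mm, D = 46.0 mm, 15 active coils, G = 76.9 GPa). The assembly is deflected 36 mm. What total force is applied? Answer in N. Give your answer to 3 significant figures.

50.5 N

k_A = Gd⁴/(8D³N_a) = (77.9×10³)(3.9⁴)/(8·42.0³·17) = 1.7886 N/mm
k_B = Gd⁴/(8D³N_a) = (76.9×10³)(5.6⁴)/(8·46.0³·15) = 6.4748 N/mm
Series: 1/k_eq = 1/1.7886 + 1/6.4748 = 0.71355; k_eq = 1.4014 N/mm
F = k_eq·δ = 1.4014·36 = 50.452 N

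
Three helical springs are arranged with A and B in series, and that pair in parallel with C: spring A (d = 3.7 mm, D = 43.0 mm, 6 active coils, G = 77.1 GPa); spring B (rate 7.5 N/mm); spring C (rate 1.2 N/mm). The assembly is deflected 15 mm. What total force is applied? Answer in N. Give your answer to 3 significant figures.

55.7 N

k_A = Gd⁴/(8D³N_a) = (77.1×10³)(3.7⁴)/(8·43.0³·6) = 3.7863 N/mm
Springs A,B series: k_AB = 1/(1/3.7863+1/7.5) = 2.5161 N/mm; parallel with C: k_eq = 2.5161+1.2 = 3.7161 N/mm
F = k_eq·δ = 3.7161·15 = 55.741 N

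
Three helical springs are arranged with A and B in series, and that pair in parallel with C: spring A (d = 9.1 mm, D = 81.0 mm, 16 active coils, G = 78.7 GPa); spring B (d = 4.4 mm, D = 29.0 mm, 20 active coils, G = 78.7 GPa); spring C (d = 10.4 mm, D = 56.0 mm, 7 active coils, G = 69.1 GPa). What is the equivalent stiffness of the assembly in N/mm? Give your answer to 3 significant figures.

86.1 N/mm

k_A = Gd⁴/(8D³N_a) = (78.7×10³)(9.1⁴)/(8·81.0³·16) = 7.9337 N/mm
k_B = Gd⁴/(8D³N_a) = (78.7×10³)(4.4⁴)/(8·29.0³·20) = 7.5591 N/mm
k_C = Gd⁴/(8D³N_a) = (69.1×10³)(10.4⁴)/(8·56.0³·7) = 82.198 N/mm
Springs A,B series: k_AB = 1/(1/7.9337+1/7.5591) = 3.8709 N/mm; parallel with C: k_eq = 3.8709+82.198 = 86.069 N/mm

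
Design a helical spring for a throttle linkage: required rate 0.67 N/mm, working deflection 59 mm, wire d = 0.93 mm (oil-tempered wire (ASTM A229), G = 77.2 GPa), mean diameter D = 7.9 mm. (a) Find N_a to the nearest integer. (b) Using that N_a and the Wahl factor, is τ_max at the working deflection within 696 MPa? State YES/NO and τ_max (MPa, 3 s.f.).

N_a = Gd⁴/(8D³k) = (77.2×10³)(0.93⁴)/(8·7.9³·0.67) = 21.85 → N_a = 22
Actual rate k = Gd⁴/(8D³·22) = 0.66551 N/mm
Working load F = kδ = 0.66551·59 = 39.265 N
C = 7.9/0.93 = 8.4946; K_W = (4C−1)/(4C−4)+0.615/C = 1.1725
τ_max = K_W·8FD/(πd³) = 1.1725·982.03 = 1151.4 MPa
τ_max > 696 MPa → exceeds allowable

(a) 22 coils; (b) NO, τ_max = 1150 MPa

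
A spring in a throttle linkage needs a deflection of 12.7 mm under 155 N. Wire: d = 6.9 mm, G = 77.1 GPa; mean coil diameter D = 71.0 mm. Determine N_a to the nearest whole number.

5

Required rate k = F/δ = 155/12.7 = 12.205 N/mm
N_a = Gd⁴/(8D³k) = (77.1×10³ × 6.9⁴)/(8 × 71.0³ × 12.205)
    = 1.74764e+08 / 3.49456e+07 = 5.001 → 5 coils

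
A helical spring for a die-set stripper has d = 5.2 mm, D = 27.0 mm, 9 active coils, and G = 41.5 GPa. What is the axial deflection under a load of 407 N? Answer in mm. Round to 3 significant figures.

19.0 mm

k = Gd⁴/(8D³N_a) = (41.5×10³)(5.2⁴)/(8·27.0³·9) = 21.411 N/mm
δ = F/k = 407 / 21.411 = 19.009 mm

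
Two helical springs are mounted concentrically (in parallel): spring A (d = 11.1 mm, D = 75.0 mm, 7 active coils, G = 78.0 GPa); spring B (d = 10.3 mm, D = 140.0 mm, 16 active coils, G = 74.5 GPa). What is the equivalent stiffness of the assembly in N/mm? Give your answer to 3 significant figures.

k_A = Gd⁴/(8D³N_a) = (78.0×10³)(11.1⁴)/(8·75.0³·7) = 50.12 N/mm
k_B = Gd⁴/(8D³N_a) = (74.5×10³)(10.3⁴)/(8·140.0³·16) = 2.3873 N/mm
Parallel: k_eq = 50.12 + 2.3873 = 52.508 N/mm

52.5 N/mm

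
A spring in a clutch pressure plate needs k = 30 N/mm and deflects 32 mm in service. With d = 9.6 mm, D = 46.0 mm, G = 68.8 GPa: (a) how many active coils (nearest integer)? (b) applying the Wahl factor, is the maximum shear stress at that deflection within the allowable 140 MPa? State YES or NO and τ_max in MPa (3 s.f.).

(a) 25 coils; (b) NO, τ_max = 169 MPa

N_a = Gd⁴/(8D³k) = (68.8×10³)(9.6⁴)/(8·46.0³·30) = 25.01 → N_a = 25
Actual rate k = Gd⁴/(8D³·25) = 30.017 N/mm
Working load F = kδ = 30.017·32 = 960.55 N
C = 46.0/9.6 = 4.7917; K_W = (4C−1)/(4C−4)+0.615/C = 1.3262
τ_max = K_W·8FD/(πd³) = 1.3262·127.18 = 168.65 MPa
τ_max > 140 MPa → exceeds allowable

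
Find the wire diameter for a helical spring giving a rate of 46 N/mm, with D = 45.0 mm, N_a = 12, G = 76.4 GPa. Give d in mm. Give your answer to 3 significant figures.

8.52 mm

d = (8D³N_a·k / G)^(1/4) = (8·45.0³·12·46 / (76.4×10³))^0.25
  = (5267.1)^0.25 = 8.5191 mm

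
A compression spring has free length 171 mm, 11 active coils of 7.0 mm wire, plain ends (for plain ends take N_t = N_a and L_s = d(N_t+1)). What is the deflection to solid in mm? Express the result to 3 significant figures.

N_t = 11; L_s = 7.0·12 = 84 mm
δ_solid = L₀ − L_s = 171 − 84 = 87 mm

87.0 mm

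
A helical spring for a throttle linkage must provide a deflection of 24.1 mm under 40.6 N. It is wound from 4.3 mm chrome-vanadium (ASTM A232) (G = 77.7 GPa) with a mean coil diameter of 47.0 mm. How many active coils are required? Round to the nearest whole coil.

19

Required rate k = F/δ = 40.6/24.1 = 1.6846 N/mm
N_a = Gd⁴/(8D³k) = (77.7×10³ × 4.3⁴)/(8 × 47.0³ × 1.6846)
    = 2.65641e+07 / 1.39924e+06 = 18.98 → 19 coils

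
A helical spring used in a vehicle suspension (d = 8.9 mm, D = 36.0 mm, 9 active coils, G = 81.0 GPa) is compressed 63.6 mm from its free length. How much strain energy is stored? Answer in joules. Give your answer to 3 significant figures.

306 J

k = Gd⁴/(8D³N_a) = (81.0×10³)(8.9⁴)/(8·36.0³·9) = 151.29 N/mm
U = ½kδ² = 0.5 × 151.29 × 63.6² = 3.0598e+05 N·mm = 305.98 J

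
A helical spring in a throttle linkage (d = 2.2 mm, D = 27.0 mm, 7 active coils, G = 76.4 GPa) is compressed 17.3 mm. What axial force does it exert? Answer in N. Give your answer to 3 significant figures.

k = Gd⁴/(8D³N_a) = (76.4×10³)(2.2⁴)/(8·27.0³·7) = 1.6237 N/mm
F = k·δ = 1.6237 × 17.3 = 28.09 N

28.1 N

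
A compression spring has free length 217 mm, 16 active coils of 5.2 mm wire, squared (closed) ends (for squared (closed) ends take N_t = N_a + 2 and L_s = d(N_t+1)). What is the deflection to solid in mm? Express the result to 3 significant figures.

118 mm

N_t = 18; L_s = 5.2·19 = 98.8 mm
δ_solid = L₀ − L_s = 217 − 98.8 = 118.2 mm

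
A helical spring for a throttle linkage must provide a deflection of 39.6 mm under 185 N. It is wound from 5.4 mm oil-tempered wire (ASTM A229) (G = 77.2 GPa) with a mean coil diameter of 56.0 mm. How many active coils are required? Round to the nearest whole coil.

10

Required rate k = F/δ = 185/39.6 = 4.6717 N/mm
N_a = Gd⁴/(8D³k) = (77.2×10³ × 5.4⁴)/(8 × 56.0³ × 4.6717)
    = 6.56436e+07 / 6.56343e+06 = 10 → 10 coils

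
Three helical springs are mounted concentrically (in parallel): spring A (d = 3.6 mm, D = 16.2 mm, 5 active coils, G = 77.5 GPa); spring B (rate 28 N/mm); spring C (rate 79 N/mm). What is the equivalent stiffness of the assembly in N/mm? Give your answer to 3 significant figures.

184 N/mm

k_A = Gd⁴/(8D³N_a) = (77.5×10³)(3.6⁴)/(8·16.2³·5) = 76.543 N/mm
Parallel: k_eq = 76.543 + 28 + 79 = 183.54 N/mm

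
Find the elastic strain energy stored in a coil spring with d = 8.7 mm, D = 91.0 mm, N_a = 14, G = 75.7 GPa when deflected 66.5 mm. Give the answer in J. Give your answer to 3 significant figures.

k = Gd⁴/(8D³N_a) = (75.7×10³)(8.7⁴)/(8·91.0³·14) = 5.1384 N/mm
U = ½kδ² = 0.5 × 5.1384 × 66.5² = 11362 N·mm = 11.362 J

11.4 J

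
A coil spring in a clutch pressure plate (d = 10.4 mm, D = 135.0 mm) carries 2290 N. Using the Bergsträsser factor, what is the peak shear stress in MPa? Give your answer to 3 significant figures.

771 MPa

Spring index C = D/d = 135.0/10.4 = 12.9808
K_B = (4C+2)/(4C−3) = 53.923/48.923 = 1.1022
τ₀ = 8FD/(πd³) = 8·2290·135.0/(π·10.4³) = 2.4732e+06/3533.9 = 699.86 MPa
τ_max = K·τ₀ = 1.1022 × 699.86 = 771.38 MPa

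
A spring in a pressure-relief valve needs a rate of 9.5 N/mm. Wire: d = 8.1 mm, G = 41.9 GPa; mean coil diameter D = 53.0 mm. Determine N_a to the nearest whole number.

N_a = Gd⁴/(8D³k) = (41.9×10³ × 8.1⁴)/(8 × 53.0³ × 9.5)
    = 1.80366e+08 / 1.13147e+07 = 15.94 → 16 coils

16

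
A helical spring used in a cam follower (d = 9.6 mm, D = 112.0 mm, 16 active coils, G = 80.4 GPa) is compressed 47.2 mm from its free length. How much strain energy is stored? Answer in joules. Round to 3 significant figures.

4.23 J

k = Gd⁴/(8D³N_a) = (80.4×10³)(9.6⁴)/(8·112.0³·16) = 3.7973 N/mm
U = ½kδ² = 0.5 × 3.7973 × 47.2² = 4229.9 N·mm = 4.2299 J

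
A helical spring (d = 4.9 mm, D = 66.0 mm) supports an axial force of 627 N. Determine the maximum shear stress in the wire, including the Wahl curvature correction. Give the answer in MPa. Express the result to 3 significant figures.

Spring index C = D/d = 66.0/4.9 = 13.4694
K_W = (4C−1)/(4C−4) + 0.615/C = 52.878/49.878 + 0.0457 = 1.1058
τ₀ = 8FD/(πd³) = 8·627·66.0/(π·4.9³) = 331056/369.61 = 895.7 MPa
τ_max = K·τ₀ = 1.1058 × 895.7 = 990.47 MPa

990 MPa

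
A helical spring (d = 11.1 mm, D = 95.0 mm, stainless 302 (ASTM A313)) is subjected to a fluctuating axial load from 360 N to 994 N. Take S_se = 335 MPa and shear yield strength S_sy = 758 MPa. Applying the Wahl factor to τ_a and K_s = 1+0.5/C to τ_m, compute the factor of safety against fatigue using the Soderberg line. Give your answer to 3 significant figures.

C = D/d = 95.0/11.1 = 8.5586; K_W = (4C−1)/(4C−4)+0.615/C = 1.1711; K_s = 1+0.5/C = 1.0584
F_a = (F_max−F_min)/2 = 317 N; F_m = (F_max+F_min)/2 = 677 N
τ_a = K_W·8F_aD/(πd³) = 1.1711 × 56.073 = 65.666 MPa
τ_m = K_s·8F_mD/(πd³) = 1.0584 × 119.75 = 126.75 MPa
Soderberg: 1/n_f = τ_a/S_se + τ_m/S_sy = 65.666/335 + 126.75/758 = 0.19602 + 0.16721 = 0.36323
n_f = 1/0.36323 = 2.753

2.75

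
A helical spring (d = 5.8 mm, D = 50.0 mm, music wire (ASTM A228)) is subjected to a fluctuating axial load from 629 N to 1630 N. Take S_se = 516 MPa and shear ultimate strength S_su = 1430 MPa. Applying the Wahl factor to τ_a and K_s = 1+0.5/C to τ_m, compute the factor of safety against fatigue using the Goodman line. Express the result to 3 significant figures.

C = D/d = 50.0/5.8 = 8.6207; K_W = (4C−1)/(4C−4)+0.615/C = 1.1698; K_s = 1+0.5/C = 1.0580
F_a = (F_max−F_min)/2 = 500.5 N; F_m = (F_max+F_min)/2 = 1129.5 N
τ_a = K_W·8F_aD/(πd³) = 1.1698 × 326.61 = 382.05 MPa
τ_m = K_s·8F_mD/(πd³) = 1.0580 × 737.08 = 779.83 MPa
Goodman: 1/n_f = τ_a/S_se + τ_m/S_su = 382.05/516 + 779.83/1430 = 0.74042 + 0.54533 = 1.2857
n_f = 1/1.2857 = 0.7778

0.778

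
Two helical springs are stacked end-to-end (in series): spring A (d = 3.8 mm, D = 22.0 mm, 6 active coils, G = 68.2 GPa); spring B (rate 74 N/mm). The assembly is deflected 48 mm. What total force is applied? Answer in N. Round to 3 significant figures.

971 N

k_A = Gd⁴/(8D³N_a) = (68.2×10³)(3.8⁴)/(8·22.0³·6) = 27.823 N/mm
Series: 1/k_eq = 1/27.823 + 1/74 = 0.049455; k_eq = 20.221 N/mm
F = k_eq·δ = 20.221·48 = 970.59 N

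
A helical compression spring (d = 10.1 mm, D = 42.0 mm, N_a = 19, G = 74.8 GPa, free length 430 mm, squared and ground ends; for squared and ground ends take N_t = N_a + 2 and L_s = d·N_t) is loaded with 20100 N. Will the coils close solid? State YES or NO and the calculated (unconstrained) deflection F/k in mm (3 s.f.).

YES, δ = 291 mm

k = Gd⁴/(8D³N_a) = (74.8×10³)(10.1⁴)/(8·42.0³·19) = 69.119 N/mm
N_t = 21; L_s = 10.1·21 = 212.1 mm; δ_solid = L₀ − L_s = 430 − 212.1 = 217.9 mm
δ = F/k = 20100/69.119 = 290.8 mm
δ ≥ δ_solid → spring goes solid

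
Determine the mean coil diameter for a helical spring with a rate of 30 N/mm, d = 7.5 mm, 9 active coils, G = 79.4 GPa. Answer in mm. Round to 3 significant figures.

D = (Gd⁴/(8N_a·k))^(1/3) = (79.4×10³·7.5⁴/(8·9·30))^(1/3)
  = (116309)^(1/3) = 48.8132 mm

48.8 mm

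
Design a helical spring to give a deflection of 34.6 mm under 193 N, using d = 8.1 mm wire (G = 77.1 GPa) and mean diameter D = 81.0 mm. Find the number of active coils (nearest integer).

Required rate k = F/δ = 193/34.6 = 5.578 N/mm
N_a = Gd⁴/(8D³k) = (77.1×10³ × 8.1⁴)/(8 × 81.0³ × 5.578)
    = 3.3189e+08 / 2.37152e+07 = 13.99 → 14 coils

14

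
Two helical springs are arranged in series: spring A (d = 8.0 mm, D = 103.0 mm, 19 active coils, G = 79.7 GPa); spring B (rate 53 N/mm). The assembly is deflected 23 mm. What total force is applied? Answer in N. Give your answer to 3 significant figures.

k_A = Gd⁴/(8D³N_a) = (79.7×10³)(8.0⁴)/(8·103.0³·19) = 1.9655 N/mm
Series: 1/k_eq = 1/1.9655 + 1/53 = 0.52766; k_eq = 1.8952 N/mm
F = k_eq·δ = 1.8952·23 = 43.589 N

43.6 N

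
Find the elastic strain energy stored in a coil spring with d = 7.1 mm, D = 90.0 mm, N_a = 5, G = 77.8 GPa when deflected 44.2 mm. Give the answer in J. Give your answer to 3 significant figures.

6.62 J

k = Gd⁴/(8D³N_a) = (77.8×10³)(7.1⁴)/(8·90.0³·5) = 6.7799 N/mm
U = ½kδ² = 0.5 × 6.7799 × 44.2² = 6622.8 N·mm = 6.6228 J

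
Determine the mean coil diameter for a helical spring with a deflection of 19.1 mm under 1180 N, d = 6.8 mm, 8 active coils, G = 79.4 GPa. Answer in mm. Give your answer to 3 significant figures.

35.0 mm

Required rate k = F/δ = 1180/19.1 = 61.78 N/mm
D = (Gd⁴/(8N_a·k))^(1/3) = (79.4×10³·6.8⁴/(8·8·61.78))^(1/3)
  = (42936.6)^(1/3) = 35.0168 mm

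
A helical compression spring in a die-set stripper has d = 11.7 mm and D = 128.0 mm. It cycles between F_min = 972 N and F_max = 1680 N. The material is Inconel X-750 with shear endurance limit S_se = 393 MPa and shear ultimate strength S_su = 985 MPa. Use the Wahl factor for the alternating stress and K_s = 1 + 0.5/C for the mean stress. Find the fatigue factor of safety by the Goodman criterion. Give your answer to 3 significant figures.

C = D/d = 128.0/11.7 = 10.9402; K_W = (4C−1)/(4C−4)+0.615/C = 1.1317; K_s = 1+0.5/C = 1.0457
F_a = (F_max−F_min)/2 = 354 N; F_m = (F_max+F_min)/2 = 1326 N
τ_a = K_W·8F_aD/(πd³) = 1.1317 × 72.044 = 81.529 MPa
τ_m = K_s·8F_mD/(πd³) = 1.0457 × 269.86 = 282.19 MPa
Goodman: 1/n_f = τ_a/S_se + τ_m/S_su = 81.529/393 + 282.19/985 = 0.20745 + 0.28649 = 0.49394
n_f = 1/0.49394 = 2.025

2.02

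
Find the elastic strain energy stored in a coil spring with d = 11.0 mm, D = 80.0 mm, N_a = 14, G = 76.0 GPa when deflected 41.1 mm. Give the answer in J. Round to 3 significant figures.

16.4 J

k = Gd⁴/(8D³N_a) = (76.0×10³)(11.0⁴)/(8·80.0³·14) = 19.404 N/mm
U = ½kδ² = 0.5 × 19.404 × 41.1² = 16389 N·mm = 16.389 J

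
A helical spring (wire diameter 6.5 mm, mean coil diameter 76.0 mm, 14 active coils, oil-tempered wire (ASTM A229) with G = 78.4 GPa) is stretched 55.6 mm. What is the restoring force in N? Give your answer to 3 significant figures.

158 N

k = Gd⁴/(8D³N_a) = (78.4×10³)(6.5⁴)/(8·76.0³·14) = 2.8465 N/mm
F = k·δ = 2.8465 × 55.6 = 158.27 N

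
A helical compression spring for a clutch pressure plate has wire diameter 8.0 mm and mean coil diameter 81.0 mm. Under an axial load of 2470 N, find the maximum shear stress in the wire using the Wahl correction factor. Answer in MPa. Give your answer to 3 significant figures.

Spring index C = D/d = 81.0/8.0 = 10.1250
K_W = (4C−1)/(4C−4) + 0.615/C = 39.500/36.500 + 0.0607 = 1.1429
τ₀ = 8FD/(πd³) = 8·2470·81.0/(π·8.0³) = 1.60056e+06/1608.5 = 995.07 MPa
τ_max = K·τ₀ = 1.1429 × 995.07 = 1137.3 MPa

1140 MPa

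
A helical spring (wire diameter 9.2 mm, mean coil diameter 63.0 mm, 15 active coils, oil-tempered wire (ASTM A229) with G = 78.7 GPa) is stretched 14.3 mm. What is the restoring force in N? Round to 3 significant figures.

269 N

k = Gd⁴/(8D³N_a) = (78.7×10³)(9.2⁴)/(8·63.0³·15) = 18.79 N/mm
F = k·δ = 18.79 × 14.3 = 268.69 N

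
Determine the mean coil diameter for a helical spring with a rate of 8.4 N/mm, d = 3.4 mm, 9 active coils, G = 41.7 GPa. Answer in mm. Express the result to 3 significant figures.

21.0 mm

D = (Gd⁴/(8N_a·k))^(1/3) = (41.7×10³·3.4⁴/(8·9·8.4))^(1/3)
  = (9213.82)^(1/3) = 20.9643 mm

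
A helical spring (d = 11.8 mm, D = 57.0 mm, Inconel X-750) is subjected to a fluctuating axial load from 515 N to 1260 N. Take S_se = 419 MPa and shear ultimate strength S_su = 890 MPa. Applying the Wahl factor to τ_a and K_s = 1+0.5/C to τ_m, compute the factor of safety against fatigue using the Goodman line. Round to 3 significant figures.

4.97

C = D/d = 57.0/11.8 = 4.8305; K_W = (4C−1)/(4C−4)+0.615/C = 1.3231; K_s = 1+0.5/C = 1.1035
F_a = (F_max−F_min)/2 = 372.5 N; F_m = (F_max+F_min)/2 = 887.5 N
τ_a = K_W·8F_aD/(πd³) = 1.3231 × 32.908 = 43.54 MPa
τ_m = K_s·8F_mD/(πd³) = 1.1035 × 78.404 = 86.519 MPa
Goodman: 1/n_f = τ_a/S_se + τ_m/S_su = 43.54/419 + 86.519/890 = 0.10391 + 0.09721 = 0.20113
n_f = 1/0.20113 = 4.972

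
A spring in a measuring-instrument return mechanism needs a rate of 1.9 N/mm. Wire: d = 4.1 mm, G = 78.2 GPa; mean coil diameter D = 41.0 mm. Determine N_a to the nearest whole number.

N_a = Gd⁴/(8D³k) = (78.2×10³ × 4.1⁴)/(8 × 41.0³ × 1.9)
    = 2.20975e+07 / 1.0476e+06 = 21.09 → 21 coils

21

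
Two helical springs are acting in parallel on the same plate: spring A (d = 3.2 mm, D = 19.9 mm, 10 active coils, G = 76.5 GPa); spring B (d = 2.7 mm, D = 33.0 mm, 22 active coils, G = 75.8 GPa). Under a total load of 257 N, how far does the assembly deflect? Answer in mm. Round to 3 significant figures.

k_A = Gd⁴/(8D³N_a) = (76.5×10³)(3.2⁴)/(8·19.9³·10) = 12.724 N/mm
k_B = Gd⁴/(8D³N_a) = (75.8×10³)(2.7⁴)/(8·33.0³·22) = 0.6369 N/mm
Parallel: k_eq = 12.724 + 0.6369 = 13.361 N/mm
δ = F/k_eq = 257/13.361 = 19.236 mm

19.2 mm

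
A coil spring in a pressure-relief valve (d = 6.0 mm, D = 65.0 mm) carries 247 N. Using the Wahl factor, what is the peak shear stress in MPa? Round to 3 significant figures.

Spring index C = D/d = 65.0/6.0 = 10.8333
K_W = (4C−1)/(4C−4) + 0.615/C = 42.333/39.333 + 0.0568 = 1.1330
τ₀ = 8FD/(πd³) = 8·247·65.0/(π·6.0³) = 128440/678.58 = 189.28 MPa
τ_max = K·τ₀ = 1.1330 × 189.28 = 214.46 MPa

214 MPa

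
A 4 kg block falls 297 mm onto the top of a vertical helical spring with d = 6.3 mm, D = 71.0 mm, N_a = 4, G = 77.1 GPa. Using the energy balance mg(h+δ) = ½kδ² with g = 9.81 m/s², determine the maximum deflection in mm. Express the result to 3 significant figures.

50.7 mm

k = Gd⁴/(8D³N_a) = (77.1×10³)(6.3⁴)/(8·71.0³·4) = 10.605 N/mm
W = mg = 4 × 9.81 = 39.24 N
½kδ² − Wδ − Wh = 0 → δ = (W + √(W² + 2kWh))/k
δ = (39.24 + √(1539.8 + 247176))/10.605 = (39.24 + 498.71)/10.605 = 50.729 mm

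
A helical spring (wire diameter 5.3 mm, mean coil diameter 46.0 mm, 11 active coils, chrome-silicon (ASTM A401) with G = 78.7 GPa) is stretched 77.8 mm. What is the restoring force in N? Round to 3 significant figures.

564 N

k = Gd⁴/(8D³N_a) = (78.7×10³)(5.3⁴)/(8·46.0³·11) = 7.2497 N/mm
F = k·δ = 7.2497 × 77.8 = 564.03 N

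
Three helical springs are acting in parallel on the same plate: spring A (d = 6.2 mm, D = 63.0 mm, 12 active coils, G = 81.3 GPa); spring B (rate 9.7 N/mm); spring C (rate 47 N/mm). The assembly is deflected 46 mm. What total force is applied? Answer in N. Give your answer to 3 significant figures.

2840 N

k_A = Gd⁴/(8D³N_a) = (81.3×10³)(6.2⁴)/(8·63.0³·12) = 5.0045 N/mm
Parallel: k_eq = 5.0045 + 9.7 + 47 = 61.705 N/mm
F = k_eq·δ = 61.705·46 = 2838.4 N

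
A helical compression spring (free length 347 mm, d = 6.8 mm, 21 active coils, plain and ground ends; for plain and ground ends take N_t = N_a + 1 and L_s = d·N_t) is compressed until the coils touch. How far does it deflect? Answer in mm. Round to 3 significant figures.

N_t = 22; L_s = 6.8·22 = 149.6 mm
δ_solid = L₀ − L_s = 347 − 149.6 = 197.4 mm

197 mm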